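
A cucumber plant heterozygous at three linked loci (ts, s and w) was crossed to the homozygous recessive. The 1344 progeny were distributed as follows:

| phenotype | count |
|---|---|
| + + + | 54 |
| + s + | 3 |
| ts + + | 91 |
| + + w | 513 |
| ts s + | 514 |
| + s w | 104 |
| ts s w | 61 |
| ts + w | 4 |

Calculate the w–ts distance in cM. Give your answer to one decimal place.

The two most frequent reciprocal classes, ts s + and + + w, are the parental types, so the F1 was ts s + / + + w.
The two rarest classes, + s + and ts + w, are the double crossovers. Comparing them with the parentals, only the ts allele has switched, so ts is the middle locus and the order is s – ts – w.
Crossovers in the ts–w interval produce the single-crossover classes ts s w and + + + (61 + 54 = 115) plus the double crossovers (7).
RF(ts–w) = (115 + 7) / 1344 = 122/1344 = 0.0908 → 9.1 cM.

9.1 cM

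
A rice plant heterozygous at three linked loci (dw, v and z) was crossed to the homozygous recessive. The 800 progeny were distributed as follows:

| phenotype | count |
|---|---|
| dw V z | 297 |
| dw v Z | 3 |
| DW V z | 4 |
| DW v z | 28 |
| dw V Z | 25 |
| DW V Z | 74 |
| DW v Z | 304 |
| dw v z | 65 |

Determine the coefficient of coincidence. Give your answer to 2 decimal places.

0.64

The two most frequent reciprocal classes, dw V z and DW v Z, are the parental types, so the F1 was dw V z / DW v Z.
The two rarest classes, DW V z and dw v Z, are the double crossovers. Comparing them with the parentals, only the dw allele has switched, so dw is the middle locus and the order is z – dw – v.
z–dw: (53 + 7)/800 = 0.0750; dw–v: (139 + 7)/800 = 0.1825.
Expected DCO frequency = 0.0750 × 0.1825 ≈ 0.01369; observed = 7/800 ≈ 0.00875.
Coefficient of coincidence = 0.00875/0.01369 ≈ 0.64.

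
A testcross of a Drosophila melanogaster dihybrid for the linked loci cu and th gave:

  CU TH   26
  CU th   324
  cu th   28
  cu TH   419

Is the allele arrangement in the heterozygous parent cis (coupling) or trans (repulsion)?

trans

The two most frequent classes are CU th (324) and cu TH (419); these are the parental (non-recombinant) types.
So the F1 carried CU th on one chromosome and cu TH on the other — the recessive alleles are on opposite chromosomes (trans / repulsion).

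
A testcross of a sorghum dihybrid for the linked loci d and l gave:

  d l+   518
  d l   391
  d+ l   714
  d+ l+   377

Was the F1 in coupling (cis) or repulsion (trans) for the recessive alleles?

trans

The two most frequent classes are d+ l (714) and d l+ (518); these are the parental (non-recombinant) types.
So the F1 carried d+ l on one chromosome and d l+ on the other — the recessive alleles are on opposite chromosomes (trans / repulsion).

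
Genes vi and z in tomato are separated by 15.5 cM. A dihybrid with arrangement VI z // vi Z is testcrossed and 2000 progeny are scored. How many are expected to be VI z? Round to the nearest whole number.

A map distance of 15.5 cM corresponds to a recombination frequency of 0.155.
The F1 is VI z / vi Z, so VI z is a parental gamete class with expected frequency (1 − r)/2 = 0.845/2 = 0.4225.
Expected number = 0.4225 × 2000 = 845.00 ≈ 845.

845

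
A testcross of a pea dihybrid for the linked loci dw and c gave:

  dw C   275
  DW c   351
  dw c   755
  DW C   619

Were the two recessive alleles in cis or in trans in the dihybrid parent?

The two most frequent classes are DW C (619) and dw c (755); these are the parental (non-recombinant) types.
So the F1 carried DW C on one chromosome and dw c on the other — the recessive alleles are on the same chromosome (cis / coupling).

cis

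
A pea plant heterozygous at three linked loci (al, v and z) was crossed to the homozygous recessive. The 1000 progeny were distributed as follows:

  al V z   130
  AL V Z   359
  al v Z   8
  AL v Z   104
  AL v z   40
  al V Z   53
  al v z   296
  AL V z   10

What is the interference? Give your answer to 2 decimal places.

0.36

The two most frequent reciprocal classes, AL V Z and al v z, are the parental types, so the F1 was AL V Z / al v z.
The two rarest classes, AL V z and al v Z, are the double crossovers. Comparing them with the parentals, only the z allele has switched, so z is the middle locus and the order is al – z – v.
al–z: (93 + 18)/1000 = 0.1110; z–v: (234 + 18)/1000 = 0.2520.
Expected DCO frequency = 0.1110 × 0.2520 ≈ 0.02797; observed = 18/1000 ≈ 0.01800.
Coefficient of coincidence = 0.01800/0.02797 ≈ 0.64; interference = 1 − 0.64 = 0.36.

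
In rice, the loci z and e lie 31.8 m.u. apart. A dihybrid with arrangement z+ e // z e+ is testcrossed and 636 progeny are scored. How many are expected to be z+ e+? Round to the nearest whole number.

A map distance of 31.8 m.u. corresponds to a recombination frequency of 0.318.
The F1 is z+ e / z e+, so z+ e+ is a recombinant gamete class with expected frequency r/2 = 0.318/2 = 0.1590.
Expected number = 0.1590 × 636 = 101.12 ≈ 101.

101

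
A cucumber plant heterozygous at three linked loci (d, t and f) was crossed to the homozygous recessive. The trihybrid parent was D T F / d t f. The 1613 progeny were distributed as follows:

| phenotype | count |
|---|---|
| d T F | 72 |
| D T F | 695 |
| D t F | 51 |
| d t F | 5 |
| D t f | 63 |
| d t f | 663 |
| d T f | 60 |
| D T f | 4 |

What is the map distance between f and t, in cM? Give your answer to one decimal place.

7.4 cM

The two rarest classes, D T f and d t F, are the double crossovers. Comparing them with the parentals, only the f allele has switched, so f is the middle locus and the order is t – f – d.
Crossovers in the t–f interval produce the single-crossover classes D t F and d T f (51 + 60 = 111) plus the double crossovers (9).
RF(t–f) = (111 + 9) / 1613 = 120/1613 = 0.0744 → 7.4 cM.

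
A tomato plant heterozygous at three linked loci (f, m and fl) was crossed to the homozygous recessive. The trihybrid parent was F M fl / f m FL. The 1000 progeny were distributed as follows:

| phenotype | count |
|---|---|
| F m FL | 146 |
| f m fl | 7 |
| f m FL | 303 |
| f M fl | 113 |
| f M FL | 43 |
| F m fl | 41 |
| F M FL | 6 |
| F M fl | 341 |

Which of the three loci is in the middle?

fl

The two rarest classes, F M FL and f m fl, are the double crossovers. Comparing them with the parentals, only the fl allele has switched, so fl is the middle locus and the order is f – fl – m.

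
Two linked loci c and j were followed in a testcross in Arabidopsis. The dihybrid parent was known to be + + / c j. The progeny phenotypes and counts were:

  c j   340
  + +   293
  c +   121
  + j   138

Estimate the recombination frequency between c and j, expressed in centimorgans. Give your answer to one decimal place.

29.0 centimorgans

The recombinant classes are + j and c +: 138 + 121 = 259.
Recombination frequency = 259/892 = 0.2904 ≈ 29.0%, i.e. 29.0 centimorgans.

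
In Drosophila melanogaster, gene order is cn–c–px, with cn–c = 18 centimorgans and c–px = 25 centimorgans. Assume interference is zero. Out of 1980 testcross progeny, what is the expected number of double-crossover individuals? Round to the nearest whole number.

Map distances give recombination frequencies of 0.180 and 0.250 for the two intervals.
With no interference, expected double-crossover frequency = 0.180 × 0.250 = 0.04500.
Expected number = 0.04500 × 1980 = 89.10 ≈ 89.

89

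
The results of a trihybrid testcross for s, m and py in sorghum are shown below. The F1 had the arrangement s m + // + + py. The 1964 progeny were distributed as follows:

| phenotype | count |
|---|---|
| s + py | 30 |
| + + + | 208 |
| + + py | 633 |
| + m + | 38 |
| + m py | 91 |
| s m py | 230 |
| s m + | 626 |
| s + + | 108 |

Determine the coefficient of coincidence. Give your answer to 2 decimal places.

The two rarest classes, + m + and s + py, are the double crossovers. Comparing them with the parentals, only the s allele has switched, so s is the middle locus and the order is py – s – m.
py–s: (438 + 68)/1964 = 0.2576; s–m: (199 + 68)/1964 = 0.1359.
Expected DCO frequency = 0.2576 × 0.1359 ≈ 0.03501; observed = 68/1964 ≈ 0.03462.
Coefficient of coincidence = 0.03462/0.03501 ≈ 0.99.

0.99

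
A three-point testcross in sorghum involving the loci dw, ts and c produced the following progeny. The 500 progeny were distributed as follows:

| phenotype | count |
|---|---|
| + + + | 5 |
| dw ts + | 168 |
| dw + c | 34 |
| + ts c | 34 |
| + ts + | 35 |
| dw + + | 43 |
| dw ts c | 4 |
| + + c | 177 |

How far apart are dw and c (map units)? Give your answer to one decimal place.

15.6 map units

The two most frequent reciprocal classes, + + c and dw ts +, are the parental types, so the F1 was + + c / dw ts +.
The two rarest classes, + + + and dw ts c, are the double crossovers. Comparing them with the parentals, only the c allele has switched, so c is the middle locus and the order is ts – c – dw.
Crossovers in the c–dw interval produce the single-crossover classes dw + c and + ts + (34 + 35 = 69) plus the double crossovers (9).
RF(c–dw) = (69 + 9) / 500 = 78/500 = 0.1560 → 15.6 map units.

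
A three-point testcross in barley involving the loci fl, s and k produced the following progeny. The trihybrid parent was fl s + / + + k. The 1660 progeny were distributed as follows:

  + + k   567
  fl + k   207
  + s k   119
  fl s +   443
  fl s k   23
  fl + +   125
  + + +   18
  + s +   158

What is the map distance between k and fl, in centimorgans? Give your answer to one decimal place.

The two rarest classes, fl s k and + + +, are the double crossovers. Comparing them with the parentals, only the k allele has switched, so k is the middle locus and the order is s – k – fl.
Crossovers in the k–fl interval produce the single-crossover classes + s + and fl + k (158 + 207 = 365) plus the double crossovers (41).
RF(k–fl) = (365 + 41) / 1660 = 406/1660 = 0.2446 → 24.5 centimorgans.

24.5 centimorgans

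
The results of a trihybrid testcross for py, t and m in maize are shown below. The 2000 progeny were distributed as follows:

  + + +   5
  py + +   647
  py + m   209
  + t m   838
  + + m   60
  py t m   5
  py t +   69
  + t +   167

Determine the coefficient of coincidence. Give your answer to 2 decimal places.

0.37

The two most frequent reciprocal classes, + t m and py + +, are the parental types, so the F1 was + t m / py + +.
The two rarest classes, py t m and + + +, are the double crossovers. Comparing them with the parentals, only the py allele has switched, so py is the middle locus and the order is m – py – t.
m–py: (376 + 10)/2000 = 0.1930; py–t: (129 + 10)/2000 = 0.0695.
Expected DCO frequency = 0.1930 × 0.0695 ≈ 0.01341; observed = 10/2000 ≈ 0.00500.
Coefficient of coincidence = 0.00500/0.01341 ≈ 0.37.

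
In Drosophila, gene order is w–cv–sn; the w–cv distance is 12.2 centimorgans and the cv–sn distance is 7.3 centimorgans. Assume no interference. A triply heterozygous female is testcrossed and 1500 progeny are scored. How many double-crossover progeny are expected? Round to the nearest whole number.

13

Map distances give recombination frequencies of 0.122 and 0.073 for the two intervals.
With no interference, expected double-crossover frequency = 0.122 × 0.073 = 0.00891.
Expected number = 0.00891 × 1500 = 13.36 ≈ 13.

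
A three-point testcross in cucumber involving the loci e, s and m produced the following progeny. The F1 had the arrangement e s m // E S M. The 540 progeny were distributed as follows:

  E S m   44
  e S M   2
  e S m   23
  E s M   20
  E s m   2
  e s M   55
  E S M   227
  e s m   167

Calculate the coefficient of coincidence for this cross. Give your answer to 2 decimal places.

0.45

The two rarest classes, E s m and e S M, are the double crossovers. Comparing them with the parentals, only the e allele has switched, so e is the middle locus and the order is m – e – s.
m–e: (99 + 4)/540 = 0.1907; e–s: (43 + 4)/540 = 0.0870.
Expected DCO frequency = 0.1907 × 0.0870 ≈ 0.01659; observed = 4/540 ≈ 0.00741.
Coefficient of coincidence = 0.00741/0.01659 ≈ 0.45.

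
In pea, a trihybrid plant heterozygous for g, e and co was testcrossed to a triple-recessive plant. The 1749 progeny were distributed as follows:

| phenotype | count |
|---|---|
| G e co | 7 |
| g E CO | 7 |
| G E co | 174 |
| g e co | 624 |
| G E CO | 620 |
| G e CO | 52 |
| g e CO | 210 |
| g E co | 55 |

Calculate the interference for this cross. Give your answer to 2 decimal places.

0.49

The two most frequent reciprocal classes, g e co and G E CO, are the parental types, so the F1 was g e co / G E CO.
The two rarest classes, G e co and g E CO, are the double crossovers. Comparing them with the parentals, only the g allele has switched, so g is the middle locus and the order is co – g – e.
co–g: (384 + 14)/1749 = 0.2276; g–e: (107 + 14)/1749 = 0.0692.
Expected DCO frequency = 0.2276 × 0.0692 ≈ 0.01575; observed = 14/1749 ≈ 0.00800.
Coefficient of coincidence = 0.00800/0.01575 ≈ 0.51; interference = 1 − 0.51 = 0.49.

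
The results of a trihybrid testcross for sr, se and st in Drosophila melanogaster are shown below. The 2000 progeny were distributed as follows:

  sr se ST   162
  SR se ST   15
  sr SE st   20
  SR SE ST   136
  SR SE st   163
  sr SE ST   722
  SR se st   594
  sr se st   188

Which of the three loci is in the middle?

st

The two most frequent reciprocal classes, sr SE ST and SR se st, are the parental types, so the F1 was sr SE ST / SR se st.
The two rarest classes, sr SE st and SR se ST, are the double crossovers. Comparing them with the parentals, only the st allele has switched, so st is the middle locus and the order is se – st – sr.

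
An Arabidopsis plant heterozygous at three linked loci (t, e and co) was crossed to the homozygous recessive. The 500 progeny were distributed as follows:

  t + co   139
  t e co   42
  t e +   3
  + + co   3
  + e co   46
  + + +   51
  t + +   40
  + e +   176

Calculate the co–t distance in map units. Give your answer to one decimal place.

18.4 map units

The two most frequent reciprocal classes, + e + and t + co, are the parental types, so the F1 was + e + / t + co.
The two rarest classes, t e + and + + co, are the double crossovers. Comparing them with the parentals, only the t allele has switched, so t is the middle locus and the order is co – t – e.
Crossovers in the co–t interval produce the single-crossover classes + e co and t + + (46 + 40 = 86) plus the double crossovers (6).
RF(co–t) = (86 + 6) / 500 = 92/500 = 0.1840 → 18.4 map units.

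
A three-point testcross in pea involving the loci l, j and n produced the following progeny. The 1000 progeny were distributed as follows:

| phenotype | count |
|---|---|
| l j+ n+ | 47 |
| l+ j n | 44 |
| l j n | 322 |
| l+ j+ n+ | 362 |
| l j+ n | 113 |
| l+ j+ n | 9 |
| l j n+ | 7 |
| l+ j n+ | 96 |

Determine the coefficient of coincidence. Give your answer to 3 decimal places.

The two most frequent reciprocal classes, l+ j+ n+ and l j n, are the parental types, so the F1 was l+ j+ n+ / l j n.
The two rarest classes, l+ j+ n and l j n+, are the double crossovers. Comparing them with the parentals, only the n allele has switched, so n is the middle locus and the order is l – n – j.
l–n: (91 + 16)/1000 = 0.1070; n–j: (209 + 16)/1000 = 0.2250.
Expected DCO frequency = 0.1070 × 0.2250 ≈ 0.02407; observed = 16/1000 ≈ 0.01600.
Coefficient of coincidence = 0.01600/0.02407 ≈ 0.665.

0.665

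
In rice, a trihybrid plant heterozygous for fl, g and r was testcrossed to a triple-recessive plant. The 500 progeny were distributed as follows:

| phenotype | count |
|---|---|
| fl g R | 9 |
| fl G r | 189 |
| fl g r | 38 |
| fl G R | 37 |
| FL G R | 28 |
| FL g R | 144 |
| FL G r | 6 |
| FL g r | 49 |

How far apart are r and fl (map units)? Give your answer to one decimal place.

20.2 map units

The two most frequent reciprocal classes, FL g R and fl G r, are the parental types, so the F1 was FL g R / fl G r.
The two rarest classes, fl g R and FL G r, are the double crossovers. Comparing them with the parentals, only the fl allele has switched, so fl is the middle locus and the order is g – fl – r.
Crossovers in the fl–r interval produce the single-crossover classes FL g r and fl G R (49 + 37 = 86) plus the double crossovers (15).
RF(fl–r) = (86 + 15) / 500 = 101/500 = 0.2020 → 20.2 map units.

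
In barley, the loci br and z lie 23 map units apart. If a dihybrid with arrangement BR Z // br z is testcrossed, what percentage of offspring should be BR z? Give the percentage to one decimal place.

A map distance of 23 map units corresponds to a recombination frequency of 0.230.
The F1 is BR Z / br z, so BR z is a recombinant gamete class with expected frequency r/2 = 0.230/2 = 0.1150.
That is 0.1150 = 11.5% of the progeny.

11.5%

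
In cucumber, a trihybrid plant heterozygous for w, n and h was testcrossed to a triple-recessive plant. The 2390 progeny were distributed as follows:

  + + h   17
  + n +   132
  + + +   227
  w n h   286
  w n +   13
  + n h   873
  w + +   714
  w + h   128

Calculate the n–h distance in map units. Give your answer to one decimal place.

The two most frequent reciprocal classes, w + + and + n h, are the parental types, so the F1 was w + + / + n h.
The two rarest classes, w n + and + + h, are the double crossovers. Comparing them with the parentals, only the n allele has switched, so n is the middle locus and the order is h – n – w.
Crossovers in the h–n interval produce the single-crossover classes w + h and + n + (128 + 132 = 260) plus the double crossovers (30).
RF(h–n) = (260 + 30) / 2390 = 290/2390 = 0.1213 → 12.1 map units.

12.1 map units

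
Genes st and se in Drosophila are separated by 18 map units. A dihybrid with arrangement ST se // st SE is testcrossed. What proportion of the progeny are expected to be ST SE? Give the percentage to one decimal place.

A map distance of 18 map units corresponds to a recombination frequency of 0.180.
The F1 is ST se / st SE, so ST SE is a recombinant gamete class with expected frequency r/2 = 0.180/2 = 0.0900.
That is 0.0900 = 9.0% of the progeny.

9.0%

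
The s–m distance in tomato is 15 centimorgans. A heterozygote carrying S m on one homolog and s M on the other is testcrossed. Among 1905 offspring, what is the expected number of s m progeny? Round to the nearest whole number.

A map distance of 15 centimorgans corresponds to a recombination frequency of 0.150.
The F1 is S m / s M, so s m is a recombinant gamete class with expected frequency r/2 = 0.150/2 = 0.0750.
Expected number = 0.0750 × 1905 = 142.88 ≈ 143.

143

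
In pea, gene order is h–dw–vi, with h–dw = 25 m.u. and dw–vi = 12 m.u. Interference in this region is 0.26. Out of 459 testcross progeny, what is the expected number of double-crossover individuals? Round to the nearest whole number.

Map distances give recombination frequencies of 0.250 and 0.120 for the two intervals.
With interference 0.26 (so coincidence = 0.74), expected double-crossover frequency = 0.250 × 0.120 × 0.74 = 0.02220.
Expected number = 0.02220 × 459 = 10.19 ≈ 10.

10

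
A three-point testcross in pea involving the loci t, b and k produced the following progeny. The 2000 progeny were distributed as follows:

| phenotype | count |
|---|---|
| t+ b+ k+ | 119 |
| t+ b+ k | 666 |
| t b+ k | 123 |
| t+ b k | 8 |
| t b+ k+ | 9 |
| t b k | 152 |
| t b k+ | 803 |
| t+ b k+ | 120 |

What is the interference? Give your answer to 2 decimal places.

0.55

The two most frequent reciprocal classes, t+ b+ k and t b k+, are the parental types, so the F1 was t+ b+ k / t b k+.
The two rarest classes, t+ b k and t b+ k+, are the double crossovers. Comparing them with the parentals, only the b allele has switched, so b is the middle locus and the order is t – b – k.
t–b: (243 + 17)/2000 = 0.1300; b–k: (271 + 17)/2000 = 0.1440.
Expected DCO frequency = 0.1300 × 0.1440 ≈ 0.01872; observed = 17/2000 ≈ 0.00850.
Coefficient of coincidence = 0.00850/0.01872 ≈ 0.45; interference = 1 − 0.45 = 0.55.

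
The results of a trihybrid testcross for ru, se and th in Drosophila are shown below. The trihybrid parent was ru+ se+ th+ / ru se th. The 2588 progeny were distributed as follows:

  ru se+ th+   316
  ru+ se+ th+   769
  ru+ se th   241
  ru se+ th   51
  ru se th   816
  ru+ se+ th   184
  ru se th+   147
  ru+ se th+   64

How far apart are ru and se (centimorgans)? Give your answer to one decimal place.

The two rarest classes, ru+ se th+ and ru se+ th, are the double crossovers. Comparing them with the parentals, only the se allele has switched, so se is the middle locus and the order is th – se – ru.
Crossovers in the se–ru interval produce the single-crossover classes ru se+ th+ and ru+ se th (316 + 241 = 557) plus the double crossovers (115).
RF(se–ru) = (557 + 115) / 2588 = 672/2588 = 0.2597 → 26.0 centimorgans.

26.0 centimorgans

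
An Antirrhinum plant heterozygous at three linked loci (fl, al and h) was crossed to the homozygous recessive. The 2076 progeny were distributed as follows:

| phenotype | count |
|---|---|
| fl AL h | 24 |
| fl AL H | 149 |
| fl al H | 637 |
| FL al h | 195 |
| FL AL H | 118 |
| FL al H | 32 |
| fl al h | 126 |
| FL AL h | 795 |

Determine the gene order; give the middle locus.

fl

The two most frequent reciprocal classes, fl al H and FL AL h, are the parental types, so the F1 was fl al H / FL AL h.
The two rarest classes, FL al H and fl AL h, are the double crossovers. Comparing them with the parentals, only the fl allele has switched, so fl is the middle locus and the order is al – fl – h.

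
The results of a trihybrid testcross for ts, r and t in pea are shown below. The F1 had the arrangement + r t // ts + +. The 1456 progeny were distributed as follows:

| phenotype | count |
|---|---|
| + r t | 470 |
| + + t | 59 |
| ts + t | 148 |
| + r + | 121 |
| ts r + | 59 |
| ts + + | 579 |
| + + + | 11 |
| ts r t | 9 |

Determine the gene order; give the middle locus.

ts

The two rarest classes, ts r t and + + +, are the double crossovers. Comparing them with the parentals, only the ts allele has switched, so ts is the middle locus and the order is t – ts – r.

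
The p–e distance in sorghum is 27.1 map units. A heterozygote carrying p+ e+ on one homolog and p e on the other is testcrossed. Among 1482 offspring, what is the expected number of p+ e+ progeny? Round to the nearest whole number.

540

A map distance of 27.1 map units corresponds to a recombination frequency of 0.271.
The F1 is p+ e+ / p e, so p+ e+ is a parental gamete class with expected frequency (1 − r)/2 = 0.729/2 = 0.3645.
Expected number = 0.3645 × 1482 = 540.19 ≈ 540.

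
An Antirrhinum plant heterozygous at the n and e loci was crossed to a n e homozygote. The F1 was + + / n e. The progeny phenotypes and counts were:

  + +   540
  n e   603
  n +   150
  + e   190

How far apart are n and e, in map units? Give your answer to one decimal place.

22.9 map units

The recombinant classes are + e and n +: 190 + 150 = 340.
Recombination frequency = 340/1483 = 0.2293 ≈ 22.9%, i.e. 22.9 map units.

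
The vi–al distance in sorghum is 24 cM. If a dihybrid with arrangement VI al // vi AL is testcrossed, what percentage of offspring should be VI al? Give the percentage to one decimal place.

38.0%

A map distance of 24 cM corresponds to a recombination frequency of 0.240.
The F1 is VI al / vi AL, so VI al is a parental gamete class with expected frequency (1 − r)/2 = 0.760/2 = 0.3800.
That is 0.3800 = 38.0% of the progeny.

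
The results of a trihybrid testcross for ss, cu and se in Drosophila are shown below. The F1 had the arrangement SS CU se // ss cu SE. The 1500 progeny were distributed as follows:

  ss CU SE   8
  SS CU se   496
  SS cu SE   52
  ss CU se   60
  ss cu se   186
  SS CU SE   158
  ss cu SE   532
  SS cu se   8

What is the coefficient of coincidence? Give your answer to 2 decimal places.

The two rarest classes, SS cu se and ss CU SE, are the double crossovers. Comparing them with the parentals, only the cu allele has switched, so cu is the middle locus and the order is se – cu – ss.
se–cu: (344 + 16)/1500 = 0.2400; cu–ss: (112 + 16)/1500 = 0.0853.
Expected DCO frequency = 0.2400 × 0.0853 ≈ 0.02047; observed = 16/1500 ≈ 0.01067.
Coefficient of coincidence = 0.01067/0.02047 ≈ 0.52.

0.52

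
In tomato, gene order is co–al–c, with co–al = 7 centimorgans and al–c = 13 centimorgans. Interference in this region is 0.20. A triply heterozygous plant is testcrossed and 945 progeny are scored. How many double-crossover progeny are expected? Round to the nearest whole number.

Map distances give recombination frequencies of 0.070 and 0.130 for the two intervals.
With interference 0.20 (so coincidence = 0.80), expected double-crossover frequency = 0.070 × 0.130 × 0.80 = 0.00728.
Expected number = 0.00728 × 945 = 6.88 ≈ 7.

7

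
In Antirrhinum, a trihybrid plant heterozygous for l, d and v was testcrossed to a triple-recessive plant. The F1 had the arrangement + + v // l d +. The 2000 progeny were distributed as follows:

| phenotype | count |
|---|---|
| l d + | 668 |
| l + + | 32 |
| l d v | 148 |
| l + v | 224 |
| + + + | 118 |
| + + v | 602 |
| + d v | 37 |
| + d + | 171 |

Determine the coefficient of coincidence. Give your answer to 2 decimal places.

0.89

The two rarest classes, + d v and l + +, are the double crossovers. Comparing them with the parentals, only the d allele has switched, so d is the middle locus and the order is l – d – v.
l–d: (395 + 69)/2000 = 0.2320; d–v: (266 + 69)/2000 = 0.1675.
Expected DCO frequency = 0.2320 × 0.1675 ≈ 0.03886; observed = 69/2000 ≈ 0.03450.
Coefficient of coincidence = 0.03450/0.03886 ≈ 0.89.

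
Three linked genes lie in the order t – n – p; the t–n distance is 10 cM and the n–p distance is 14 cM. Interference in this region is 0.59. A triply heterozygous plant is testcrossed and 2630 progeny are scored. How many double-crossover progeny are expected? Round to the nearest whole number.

15

Map distances give recombination frequencies of 0.100 and 0.140 for the two intervals.
With interference 0.59 (so coincidence = 0.41), expected double-crossover frequency = 0.100 × 0.140 × 0.41 = 0.00574.
Expected number = 0.00574 × 2630 = 15.10 ≈ 15.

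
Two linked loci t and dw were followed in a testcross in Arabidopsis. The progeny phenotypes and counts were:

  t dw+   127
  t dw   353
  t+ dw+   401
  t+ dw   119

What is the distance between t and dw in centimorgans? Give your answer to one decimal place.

The two most frequent classes, t+ dw+ (401) and t dw (353), are the parental types, so the F1 was t+ dw+ / t dw.
The recombinant classes are t+ dw and t dw+: 119 + 127 = 246.
Recombination frequency = 246/1000 = 0.2460 ≈ 24.6%, i.e. 24.6 centimorgans.

24.6 centimorgans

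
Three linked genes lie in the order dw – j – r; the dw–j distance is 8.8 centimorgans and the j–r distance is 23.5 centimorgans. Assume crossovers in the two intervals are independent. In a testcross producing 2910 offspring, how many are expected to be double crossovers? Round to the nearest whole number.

Map distances give recombination frequencies of 0.088 and 0.235 for the two intervals.
With no interference, expected double-crossover frequency = 0.088 × 0.235 = 0.02068.
Expected number = 0.02068 × 2910 = 60.18 ≈ 60.

60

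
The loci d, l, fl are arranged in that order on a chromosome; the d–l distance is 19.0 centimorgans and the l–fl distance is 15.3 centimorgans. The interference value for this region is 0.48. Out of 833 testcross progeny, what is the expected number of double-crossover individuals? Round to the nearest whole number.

Map distances give recombination frequencies of 0.190 and 0.153 for the two intervals.
With interference 0.48 (so coincidence = 0.52), expected double-crossover frequency = 0.190 × 0.153 × 0.52 = 0.01512.
Expected number = 0.01512 × 833 = 12.59 ≈ 13.

13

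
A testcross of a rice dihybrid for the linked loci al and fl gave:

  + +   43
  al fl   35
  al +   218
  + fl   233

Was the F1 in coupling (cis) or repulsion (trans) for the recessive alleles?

trans

The two most frequent classes are + fl (233) and al + (218); these are the parental (non-recombinant) types.
So the F1 carried + fl on one chromosome and al + on the other — the recessive alleles are on opposite chromosomes (trans / repulsion).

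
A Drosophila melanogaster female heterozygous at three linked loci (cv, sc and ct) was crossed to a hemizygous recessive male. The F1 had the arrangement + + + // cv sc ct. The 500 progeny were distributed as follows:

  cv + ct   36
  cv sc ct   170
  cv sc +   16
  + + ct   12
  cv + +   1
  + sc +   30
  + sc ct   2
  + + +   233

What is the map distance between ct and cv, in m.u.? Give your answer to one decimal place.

6.2 m.u.

The two rarest classes, cv + + and + sc ct, are the double crossovers. Comparing them with the parentals, only the cv allele has switched, so cv is the middle locus and the order is sc – cv – ct.
Crossovers in the cv–ct interval produce the single-crossover classes + + ct and cv sc + (12 + 16 = 28) plus the double crossovers (3).
RF(cv–ct) = (28 + 3) / 500 = 31/500 = 0.0620 → 6.2 m.u.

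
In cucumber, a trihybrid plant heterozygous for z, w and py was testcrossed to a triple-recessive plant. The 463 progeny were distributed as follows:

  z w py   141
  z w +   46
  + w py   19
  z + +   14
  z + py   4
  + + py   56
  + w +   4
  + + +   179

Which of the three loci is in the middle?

w

The two most frequent reciprocal classes, + + + and z w py, are the parental types, so the F1 was + + + / z w py.
The two rarest classes, + w + and z + py, are the double crossovers. Comparing them with the parentals, only the w allele has switched, so w is the middle locus and the order is py – w – z.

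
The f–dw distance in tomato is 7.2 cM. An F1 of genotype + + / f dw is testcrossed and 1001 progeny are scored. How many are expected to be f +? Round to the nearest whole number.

A map distance of 7.2 cM corresponds to a recombination frequency of 0.072.
The F1 is + + / f dw, so f + is a recombinant gamete class with expected frequency r/2 = 0.072/2 = 0.0360.
Expected number = 0.0360 × 1001 = 36.04 ≈ 36.

36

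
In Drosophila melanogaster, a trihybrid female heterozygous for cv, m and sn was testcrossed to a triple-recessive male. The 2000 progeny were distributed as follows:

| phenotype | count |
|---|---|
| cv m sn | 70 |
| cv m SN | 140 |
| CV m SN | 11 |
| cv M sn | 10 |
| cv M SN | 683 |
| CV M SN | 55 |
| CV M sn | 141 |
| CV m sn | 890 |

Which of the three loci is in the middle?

sn

The two most frequent reciprocal classes, cv M SN and CV m sn, are the parental types, so the F1 was cv M SN / CV m sn.
The two rarest classes, cv M sn and CV m SN, are the double crossovers. Comparing them with the parentals, only the sn allele has switched, so sn is the middle locus and the order is cv – sn – m.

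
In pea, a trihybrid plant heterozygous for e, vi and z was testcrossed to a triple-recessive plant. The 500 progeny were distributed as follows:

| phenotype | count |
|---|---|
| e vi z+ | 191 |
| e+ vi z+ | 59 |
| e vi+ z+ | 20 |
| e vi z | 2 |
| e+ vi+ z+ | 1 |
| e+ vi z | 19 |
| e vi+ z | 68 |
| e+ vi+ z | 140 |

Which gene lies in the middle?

The two most frequent reciprocal classes, e+ vi+ z and e vi z+, are the parental types, so the F1 was e+ vi+ z / e vi z+.
The two rarest classes, e+ vi+ z+ and e vi z, are the double crossovers. Comparing them with the parentals, only the z allele has switched, so z is the middle locus and the order is vi – z – e.

z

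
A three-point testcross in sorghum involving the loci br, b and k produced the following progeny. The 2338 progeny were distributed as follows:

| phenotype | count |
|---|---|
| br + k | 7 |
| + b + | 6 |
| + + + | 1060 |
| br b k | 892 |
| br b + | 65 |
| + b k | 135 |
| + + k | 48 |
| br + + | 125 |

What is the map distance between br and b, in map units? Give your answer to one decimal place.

The two most frequent reciprocal classes, + + + and br b k, are the parental types, so the F1 was + + + / br b k.
The two rarest classes, + b + and br + k, are the double crossovers. Comparing them with the parentals, only the b allele has switched, so b is the middle locus and the order is br – b – k.
Crossovers in the br–b interval produce the single-crossover classes br + + and + b k (125 + 135 = 260) plus the double crossovers (13).
RF(br–b) = (260 + 13) / 2338 = 273/2338 = 0.1168 → 11.7 map units.

11.7 map units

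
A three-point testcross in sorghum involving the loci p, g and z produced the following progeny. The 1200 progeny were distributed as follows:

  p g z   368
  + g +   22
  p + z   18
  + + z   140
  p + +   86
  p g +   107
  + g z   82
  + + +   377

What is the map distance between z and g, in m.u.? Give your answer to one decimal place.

The two most frequent reciprocal classes, + + + and p g z, are the parental types, so the F1 was + + + / p g z.
The two rarest classes, + g + and p + z, are the double crossovers. Comparing them with the parentals, only the g allele has switched, so g is the middle locus and the order is z – g – p.
Crossovers in the z–g interval produce the single-crossover classes + + z and p g + (140 + 107 = 247) plus the double crossovers (40).
RF(z–g) = (247 + 40) / 1200 = 287/1200 = 0.2392 → 23.9 m.u.

23.9 m.u.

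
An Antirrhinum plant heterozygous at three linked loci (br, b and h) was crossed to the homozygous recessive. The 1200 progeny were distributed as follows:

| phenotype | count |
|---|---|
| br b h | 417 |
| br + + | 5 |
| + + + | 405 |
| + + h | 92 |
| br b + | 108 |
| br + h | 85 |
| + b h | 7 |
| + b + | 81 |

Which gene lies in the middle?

br

The two most frequent reciprocal classes, + + + and br b h, are the parental types, so the F1 was + + + / br b h.
The two rarest classes, br + + and + b h, are the double crossovers. Comparing them with the parentals, only the br allele has switched, so br is the middle locus and the order is h – br – b.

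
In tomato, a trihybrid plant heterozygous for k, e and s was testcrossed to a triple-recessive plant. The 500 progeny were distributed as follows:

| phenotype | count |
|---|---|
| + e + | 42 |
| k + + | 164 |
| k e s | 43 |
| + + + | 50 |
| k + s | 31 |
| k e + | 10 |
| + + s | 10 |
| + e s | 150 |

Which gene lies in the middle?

e

The two most frequent reciprocal classes, + e s and k + +, are the parental types, so the F1 was + e s / k + +.
The two rarest classes, + + s and k e +, are the double crossovers. Comparing them with the parentals, only the e allele has switched, so e is the middle locus and the order is k – e – s.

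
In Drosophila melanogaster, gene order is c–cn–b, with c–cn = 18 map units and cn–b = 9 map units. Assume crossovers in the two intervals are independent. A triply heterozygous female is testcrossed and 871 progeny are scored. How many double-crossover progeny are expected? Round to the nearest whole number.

14

Map distances give recombination frequencies of 0.180 and 0.090 for the two intervals.
With no interference, expected double-crossover frequency = 0.180 × 0.090 = 0.01620.
Expected number = 0.01620 × 871 = 14.11 ≈ 14.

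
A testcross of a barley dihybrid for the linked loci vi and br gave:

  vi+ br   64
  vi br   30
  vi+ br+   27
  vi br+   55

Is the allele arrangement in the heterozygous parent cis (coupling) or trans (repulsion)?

The two most frequent classes are vi+ br (64) and vi br+ (55); these are the parental (non-recombinant) types.
So the F1 carried vi+ br on one chromosome and vi br+ on the other — the recessive alleles are on opposite chromosomes (trans / repulsion).

trans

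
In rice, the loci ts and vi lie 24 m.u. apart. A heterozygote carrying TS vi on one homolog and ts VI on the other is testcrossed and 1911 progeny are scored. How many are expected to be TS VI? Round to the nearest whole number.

229

A map distance of 24 m.u. corresponds to a recombination frequency of 0.240.
The F1 is TS vi / ts VI, so TS VI is a recombinant gamete class with expected frequency r/2 = 0.240/2 = 0.1200.
Expected number = 0.1200 × 1911 = 229.32 ≈ 229.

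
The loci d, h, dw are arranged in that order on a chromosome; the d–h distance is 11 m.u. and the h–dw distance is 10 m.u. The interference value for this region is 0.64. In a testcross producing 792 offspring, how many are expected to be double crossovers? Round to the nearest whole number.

3

Map distances give recombination frequencies of 0.110 and 0.100 for the two intervals.
With interference 0.64 (so coincidence = 0.36), expected double-crossover frequency = 0.110 × 0.100 × 0.36 = 0.00396.
Expected number = 0.00396 × 792 = 3.14 ≈ 3.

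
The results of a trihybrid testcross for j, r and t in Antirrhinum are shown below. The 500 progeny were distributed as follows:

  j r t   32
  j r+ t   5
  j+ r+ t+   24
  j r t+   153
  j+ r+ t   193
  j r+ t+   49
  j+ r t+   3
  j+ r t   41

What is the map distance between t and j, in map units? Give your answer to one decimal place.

The two most frequent reciprocal classes, j r t+ and j+ r+ t, are the parental types, so the F1 was j r t+ / j+ r+ t.
The two rarest classes, j+ r t+ and j r+ t, are the double crossovers. Comparing them with the parentals, only the j allele has switched, so j is the middle locus and the order is t – j – r.
Crossovers in the t–j interval produce the single-crossover classes j r t and j+ r+ t+ (32 + 24 = 56) plus the double crossovers (8).
RF(t–j) = (56 + 8) / 500 = 64/500 = 0.1280 → 12.8 map units.

12.8 map units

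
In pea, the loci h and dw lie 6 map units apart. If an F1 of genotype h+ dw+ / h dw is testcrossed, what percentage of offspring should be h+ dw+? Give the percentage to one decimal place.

47.0%

A map distance of 6 map units corresponds to a recombination frequency of 0.060.
The F1 is h+ dw+ / h dw, so h+ dw+ is a parental gamete class with expected frequency (1 − r)/2 = 0.940/2 = 0.4700.
That is 0.4700 = 47.0% of the progeny.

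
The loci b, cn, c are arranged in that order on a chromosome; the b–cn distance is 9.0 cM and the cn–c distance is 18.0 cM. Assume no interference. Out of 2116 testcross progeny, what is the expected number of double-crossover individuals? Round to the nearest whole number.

34

Map distances give recombination frequencies of 0.090 and 0.180 for the two intervals.
With no interference, expected double-crossover frequency = 0.090 × 0.180 = 0.01620.
Expected number = 0.01620 × 2116 = 34.28 ≈ 34.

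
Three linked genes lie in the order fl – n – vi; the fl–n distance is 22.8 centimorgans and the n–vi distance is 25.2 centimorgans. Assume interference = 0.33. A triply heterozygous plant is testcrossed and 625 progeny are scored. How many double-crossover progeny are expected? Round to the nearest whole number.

Map distances give recombination frequencies of 0.228 and 0.252 for the two intervals.
With interference 0.33 (so coincidence = 0.67), expected double-crossover frequency = 0.228 × 0.252 × 0.67 = 0.03850.
Expected number = 0.03850 × 625 = 24.06 ≈ 24.

24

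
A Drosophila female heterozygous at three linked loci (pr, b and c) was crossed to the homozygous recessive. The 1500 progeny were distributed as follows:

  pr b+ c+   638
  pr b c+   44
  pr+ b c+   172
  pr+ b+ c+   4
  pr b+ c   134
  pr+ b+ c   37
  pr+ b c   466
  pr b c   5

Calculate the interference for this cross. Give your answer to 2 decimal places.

0.52

The two most frequent reciprocal classes, pr+ b c and pr b+ c+, are the parental types, so the F1 was pr+ b c / pr b+ c+.
The two rarest classes, pr b c and pr+ b+ c+, are the double crossovers. Comparing them with the parentals, only the pr allele has switched, so pr is the middle locus and the order is c – pr – b.
c–pr: (306 + 9)/1500 = 0.2100; pr–b: (81 + 9)/1500 = 0.0600.
Expected DCO frequency = 0.2100 × 0.0600 ≈ 0.01260; observed = 9/1500 ≈ 0.00600.
Coefficient of coincidence = 0.00600/0.01260 ≈ 0.48; interference = 1 − 0.48 = 0.52.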